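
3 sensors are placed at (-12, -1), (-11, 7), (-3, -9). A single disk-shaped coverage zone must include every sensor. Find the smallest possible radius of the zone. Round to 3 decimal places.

Call the three points A, B, C in the order given.
Side lengths²: AB² = 65, AC² = 145, BC² = 320.
Since BC² = 320 ≥ 145 + 65 = 210, the angle opposite BC is not acute, so the smallest enclosing circle has BC as diameter.
Centre = midpoint of BC = (-7, -1), r² = 320/4 = 80.
r = √80 ≈ 8.944.

8.944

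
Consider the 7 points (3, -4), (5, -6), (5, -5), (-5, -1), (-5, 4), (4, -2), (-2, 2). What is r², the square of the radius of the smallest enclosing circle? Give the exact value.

The farthest pair is (5, -6)–(-5, 4) with squared distance 200. The circle on this segment as diameter has centre (0, -1) and r² = 200/4 = 50.
Check (3, -4): distance² to centre = 18 ≤ 50, so it lies inside.
All remaining points lie in this disk, and no smaller disk contains both endpoints, so this is the minimum enclosing circle.

50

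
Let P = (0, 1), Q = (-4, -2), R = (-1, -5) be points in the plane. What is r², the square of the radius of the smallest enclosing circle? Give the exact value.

Side lengths²: PQ² = 25, PR² = 37, QR² = 18.
Since PR² = 37 < 25 + 18 = 43, the triangle is acute, so the smallest enclosing circle is the circumcircle.
Circumcentre = (-13/14, -27/14), r² = 925/98.

925/98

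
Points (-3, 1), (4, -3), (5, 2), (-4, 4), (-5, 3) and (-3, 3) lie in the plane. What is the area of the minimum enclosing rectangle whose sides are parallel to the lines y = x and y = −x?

In coordinates u = x + y, v = x − y the rectangle is axis-aligned; the map (x,y)→(u,v) scales areas by 2.
u-values: -2, 1, 7, 0, -2, 0; range = 7 − (-2) = 9.
v-values: -4, 7, 3, -8, -8, -6; range = 7 − (-8) = 15.
Area = (9 × 15) / 2 = 67.5.

67.5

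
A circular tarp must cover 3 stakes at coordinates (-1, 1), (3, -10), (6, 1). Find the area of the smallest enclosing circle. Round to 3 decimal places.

Call the three points A, B, C in the order given.
Side lengths²: AB² = 137, AC² = 49, BC² = 130.
Since AB² = 137 < 130 + 49 = 179, the triangle is acute, so the smallest enclosing circle is the circumcircle.
Circumcentre = (2.5, -87/22), r² = 8905/242.
Area = π·r² = π·8905/242 ≈ 115.603.

115.603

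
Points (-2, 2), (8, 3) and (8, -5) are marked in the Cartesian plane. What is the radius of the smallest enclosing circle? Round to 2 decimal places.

6.13

Call the three points A, B, C in the order given.
Side lengths²: AB² = 101, AC² = 149, BC² = 64.
Since AC² = 149 < 101 + 64 = 165, the triangle is acute, so the smallest enclosing circle is the circumcircle.
Circumcentre = (3.35, -1), r² = 37.6225.
r = √(37.6225) ≈ 6.13.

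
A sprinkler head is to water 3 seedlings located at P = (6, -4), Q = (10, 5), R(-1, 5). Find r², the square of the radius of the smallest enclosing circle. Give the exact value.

6305/162

Side lengths²: PQ² = 97, PR² = 130, QR² = 121.
Since PR² = 130 < 121 + 97 = 218, the triangle is acute, so the smallest enclosing circle is the circumcircle.
Circumcentre = (4.5, 37/18), r² = 6305/162.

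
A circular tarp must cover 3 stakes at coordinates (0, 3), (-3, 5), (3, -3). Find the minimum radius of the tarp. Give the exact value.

5

Call the three points A, B, C in the order given.
Side lengths²: AB² = 13, AC² = 45, BC² = 100.
Since BC² = 100 ≥ 45 + 13 = 58, the angle opposite BC is not acute, so the smallest enclosing circle has BC as diameter.
Centre = midpoint of BC = (0, 1), r² = 100/4 = 25.
r = √25 = 5.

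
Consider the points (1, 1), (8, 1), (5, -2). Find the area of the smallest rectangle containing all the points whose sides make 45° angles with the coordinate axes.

In coordinates u = x + y, v = x − y the rectangle is axis-aligned; the map (x,y)→(u,v) scales areas by 2.
u-values: 2, 9, 3; range = 9 − 2 = 7.
v-values: 0, 7, 7; range = 7 − 0 = 7.
Area = (7 × 7) / 2 = 24.5.

24.5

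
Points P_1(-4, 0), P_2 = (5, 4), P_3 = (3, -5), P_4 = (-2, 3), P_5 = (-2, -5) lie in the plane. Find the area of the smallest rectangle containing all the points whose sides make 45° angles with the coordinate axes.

In coordinates u = x + y, v = x − y the rectangle is axis-aligned; the map (x,y)→(u,v) scales areas by 2.
u-values: -4, 9, -2, 1, -7; range = 9 − (-7) = 16.
v-values: -4, 1, 8, -5, 3; range = 8 − (-5) = 13.
Area = (16 × 13) / 2 = 104.

104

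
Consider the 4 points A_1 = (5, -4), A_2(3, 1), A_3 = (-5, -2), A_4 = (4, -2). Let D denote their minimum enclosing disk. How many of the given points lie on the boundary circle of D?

The minimum enclosing circle of a finite set is fixed by two of the points (as a diameter) or three (as a circumcircle).
The farthest pair is A_1–A_3 with squared distance 104. The circle on this segment as diameter has centre (0, -3) and r² = 104/4 = 26.
Check A_2: distance² to centre = 25 ≤ 26, so it lies inside.
All remaining points lie in this disk, and no smaller disk contains both endpoints, so this is the minimum enclosing circle.
The points at distance exactly r from the centre are A_1, A_3 — 2 points.

2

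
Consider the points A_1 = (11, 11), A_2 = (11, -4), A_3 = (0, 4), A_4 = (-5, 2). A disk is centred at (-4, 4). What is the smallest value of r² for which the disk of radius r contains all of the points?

The required radius is the distance from (-4, 4) to the farthest point.
Squared distances: 274, 289, 16, 5.
Maximum is 289, attained at A_2.

289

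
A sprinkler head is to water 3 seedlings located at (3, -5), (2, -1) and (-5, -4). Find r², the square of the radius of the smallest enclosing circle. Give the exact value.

Call the three points A, B, C in the order given.
Side lengths²: AB² = 17, AC² = 65, BC² = 58.
Since AC² = 65 < 58 + 17 = 75, the triangle is acute, so the smallest enclosing circle is the circumcircle.
Circumcentre = (-57/62, -239/62), r² = 32045/1922.

32045/1922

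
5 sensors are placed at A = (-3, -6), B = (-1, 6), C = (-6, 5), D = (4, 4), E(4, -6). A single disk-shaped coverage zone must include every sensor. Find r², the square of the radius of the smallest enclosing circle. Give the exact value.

55.25

The farthest pair is C–E with squared distance 221. The circle on this segment as diameter has centre (-1, -0.5) and r² = 221/4 = 55.25.
Check A: distance² to centre = 34.25 ≤ 55.25, so it lies inside.
All remaining points lie in this disk, and no smaller disk contains both endpoints, so this is the minimum enclosing circle.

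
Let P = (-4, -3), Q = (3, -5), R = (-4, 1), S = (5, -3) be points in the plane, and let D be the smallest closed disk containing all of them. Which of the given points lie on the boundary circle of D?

The farthest pair is R–S with squared distance 97. The circle on this segment as diameter has centre (0.5, -1) and r² = 97/4 = 24.25.
Check P: distance² to centre = 24.25 ≤ 24.25, so it lies inside.
All remaining points lie in this disk, and no smaller disk contains both endpoints, so this is the minimum enclosing circle.
The points at distance exactly r from the centre are P, R, S — 3 points.

P, R, S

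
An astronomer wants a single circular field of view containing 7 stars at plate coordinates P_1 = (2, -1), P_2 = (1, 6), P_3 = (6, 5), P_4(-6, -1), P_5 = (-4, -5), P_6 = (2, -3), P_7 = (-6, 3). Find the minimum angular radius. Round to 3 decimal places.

7.094

The minimum enclosing circle of a finite set is fixed by two of the points (as a diameter) or three (as a circumcircle).
The minimum enclosing circle is determined by three boundary points: P_3, P_5, P_7.
Their circumcentre is (0.6, 0.4) with r² = 50.32.
The farthest remaining point P_4 is at distance² 45.52 ≤ 50.32.
r = √(50.32) ≈ 7.094.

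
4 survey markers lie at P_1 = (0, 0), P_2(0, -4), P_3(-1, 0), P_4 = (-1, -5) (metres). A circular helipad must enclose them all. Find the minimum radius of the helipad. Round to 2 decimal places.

The farthest pair is P_1–P_4 with squared distance 26. The circle on this segment as diameter has centre (-0.5, -2.5) and r² = 26/4 = 6.5.
Check P_2: distance² to centre = 2.5 ≤ 6.5, so it lies inside.
All remaining points lie in this disk, and no smaller disk contains both endpoints, so this is the minimum enclosing circle.
r = √(6.5) ≈ 2.55.

2.55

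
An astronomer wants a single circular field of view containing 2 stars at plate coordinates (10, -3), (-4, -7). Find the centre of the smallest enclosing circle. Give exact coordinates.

The smallest circle enclosing two points has them as diameter endpoints.
Centre = midpoint = (3, -5); r² = |(10, -3)−(-4, -7)|²/4 = 212/4 = 53.
Centre = (3, -5).

(3, -5)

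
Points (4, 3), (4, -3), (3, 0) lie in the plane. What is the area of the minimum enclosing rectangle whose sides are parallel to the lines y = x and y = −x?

18

In coordinates u = x + y, v = x − y the rectangle is axis-aligned; the map (x,y)→(u,v) scales areas by 2.
u-values: 7, 1, 3; range = 7 − 1 = 6.
v-values: 1, 7, 3; range = 7 − 1 = 6.
Area = (6 × 6) / 2 = 18.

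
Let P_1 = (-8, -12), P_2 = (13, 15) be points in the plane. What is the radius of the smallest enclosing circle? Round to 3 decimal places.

17.103

The smallest circle enclosing two points has them as diameter endpoints.
Centre = midpoint = (2.5, 1.5); r² = |P_1P_2|²/4 = 1170/4 = 292.5.
r = √(292.5) ≈ 17.103.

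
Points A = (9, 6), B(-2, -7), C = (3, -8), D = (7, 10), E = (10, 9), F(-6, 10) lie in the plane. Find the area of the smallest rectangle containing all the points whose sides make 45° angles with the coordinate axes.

In coordinates u = x + y, v = x − y the rectangle is axis-aligned; the map (x,y)→(u,v) scales areas by 2.
u-values: 15, -9, -5, 17, 19, 4; range = 19 − (-9) = 28.
v-values: 3, 5, 11, -3, 1, -16; range = 11 − (-16) = 27.
Area = (28 × 27) / 2 = 378.

378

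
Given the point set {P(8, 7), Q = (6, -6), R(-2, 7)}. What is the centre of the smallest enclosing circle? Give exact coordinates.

(3, 29/26)

Side lengths²: PQ² = 173, PR² = 100, QR² = 233.
Since QR² = 233 < 173 + 100 = 273, the triangle is acute, so the smallest enclosing circle is the circumcircle.
Circumcentre = (3, 29/26), r² = 40309/676.
Centre = (3, 29/26).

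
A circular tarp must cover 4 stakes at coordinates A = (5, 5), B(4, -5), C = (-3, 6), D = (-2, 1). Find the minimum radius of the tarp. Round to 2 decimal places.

By Welzl's lemma the MEC is supported by two points (diametrically opposite) or three points (on a circumcircle).
The farthest pair is B–C with squared distance 170. The circle on this segment as diameter has centre (0.5, 0.5) and r² = 170/4 = 42.5.
Check A: distance² to centre = 40.5 ≤ 42.5, so it lies inside.
All remaining points lie in this disk, and no smaller disk contains both endpoints, so this is the minimum enclosing circle.
r = √(42.5) ≈ 6.52.

6.52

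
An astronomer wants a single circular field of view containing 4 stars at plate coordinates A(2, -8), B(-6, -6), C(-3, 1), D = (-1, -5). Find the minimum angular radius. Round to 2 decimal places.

The minimum enclosing circle of a finite set is fixed by two of the points (as a diameter) or three (as a circumcircle).
The minimum enclosing circle is determined by three boundary points: A, B, C.
Their circumcentre is (-38/31, -121/31) with r² = 26129/961.
The farthest remaining point D is at distance² 1205/961 ≤ 26129/961.
r = √(26129/961) ≈ 5.21.

5.21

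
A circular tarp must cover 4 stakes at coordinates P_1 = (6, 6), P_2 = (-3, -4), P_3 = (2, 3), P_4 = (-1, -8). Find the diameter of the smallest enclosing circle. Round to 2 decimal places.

15.65

The farthest pair is P_1–P_4 with squared distance 245. The circle on this segment as diameter has centre (2.5, -1) and r² = 245/4 = 61.25.
Check P_2: distance² to centre = 39.25 ≤ 61.25, so it lies inside.
All remaining points lie in this disk, and no smaller disk contains both endpoints, so this is the minimum enclosing circle.
Diameter = 2r = 2√(61.25) ≈ 15.65.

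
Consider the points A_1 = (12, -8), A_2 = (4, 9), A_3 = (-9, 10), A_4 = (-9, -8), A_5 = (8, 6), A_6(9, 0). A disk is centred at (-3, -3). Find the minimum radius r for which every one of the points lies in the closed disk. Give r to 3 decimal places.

15.811

The required radius is the distance from (-3, -3) to the farthest point.
Squared distances: 250, 193, 205, 61, 202, 153.
Maximum is 250, attained at A_1.
r = √250 ≈ 15.811.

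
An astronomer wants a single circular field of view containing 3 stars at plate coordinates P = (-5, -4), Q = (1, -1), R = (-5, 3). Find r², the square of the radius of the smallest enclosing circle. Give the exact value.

Side lengths²: PQ² = 45, PR² = 49, QR² = 52.
Since QR² = 52 < 49 + 45 = 94, the triangle is acute, so the smallest enclosing circle is the circumcircle.
Circumcentre = (-3, -0.5), r² = 16.25.

16.25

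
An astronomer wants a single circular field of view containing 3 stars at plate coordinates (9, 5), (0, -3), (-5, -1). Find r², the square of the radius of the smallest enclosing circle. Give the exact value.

58

Call the three points A, B, C in the order given.
Side lengths²: AB² = 145, AC² = 232, BC² = 29.
Since AC² = 232 ≥ 145 + 29 = 174, the angle opposite AC is not acute, so the smallest enclosing circle has AC as diameter.
Centre = midpoint of AC = (2, 2), r² = 232/4 = 58.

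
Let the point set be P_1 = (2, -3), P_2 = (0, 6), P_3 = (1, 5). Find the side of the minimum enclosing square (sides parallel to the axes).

9

The bounding box has width 2 and height 9.
An axis-aligned square enclosing the set must have side ≥ max(width, height).
So the minimum side is max(2, 9) = 9.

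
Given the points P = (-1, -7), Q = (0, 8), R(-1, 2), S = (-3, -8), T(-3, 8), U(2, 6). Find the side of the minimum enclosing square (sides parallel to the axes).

16

The bounding box has width 5 and height 16.
An axis-aligned square enclosing the set must have side ≥ max(width, height).
So the minimum side is max(5, 16) = 16.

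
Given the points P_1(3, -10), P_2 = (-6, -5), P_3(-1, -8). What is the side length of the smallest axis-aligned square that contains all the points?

9

The bounding box has width 9 and height 5.
An axis-aligned square enclosing the set must have side ≥ max(width, height).
So the minimum side is max(9, 5) = 9.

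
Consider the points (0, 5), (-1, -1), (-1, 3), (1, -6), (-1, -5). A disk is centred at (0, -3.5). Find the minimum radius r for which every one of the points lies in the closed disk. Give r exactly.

8.5

The required radius is the distance from (0, -3.5) to the farthest point.
Squared distances: 72.25, 7.25, 43.25, 7.25, 3.25.
Maximum is 72.25, attained at (0, 5).
r = √(72.25) = 8.5.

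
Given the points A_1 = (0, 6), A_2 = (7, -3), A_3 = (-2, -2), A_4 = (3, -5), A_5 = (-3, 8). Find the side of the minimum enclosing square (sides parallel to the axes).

The bounding box has width 10 and height 13.
An axis-aligned square enclosing the set must have side ≥ max(width, height).
So the minimum side is max(10, 13) = 13.

13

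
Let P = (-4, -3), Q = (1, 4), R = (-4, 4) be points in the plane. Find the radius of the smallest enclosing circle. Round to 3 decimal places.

4.301

Side lengths²: PQ² = 74, PR² = 49, QR² = 25.
Since PQ² = 74 ≥ 49 + 25 = 74, the angle opposite PQ is not acute, so the smallest enclosing circle has PQ as diameter.
Centre = midpoint of PQ = (-1.5, 0.5), r² = 74/4 = 18.5.
r = √(18.5) ≈ 4.301.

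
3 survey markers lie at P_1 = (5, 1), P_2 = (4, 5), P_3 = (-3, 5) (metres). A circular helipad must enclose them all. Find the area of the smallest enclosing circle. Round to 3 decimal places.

Side lengths²: P_1P_2² = 17, P_1P_3² = 80, P_2P_3² = 49.
Since P_1P_3² = 80 ≥ 49 + 17 = 66, the angle opposite P_1P_3 is not acute, so the smallest enclosing circle has P_1P_3 as diameter.
Centre = midpoint of P_1P_3 = (1, 3), r² = 80/4 = 20.
Area = π·r² = π·20 ≈ 62.832.

62.832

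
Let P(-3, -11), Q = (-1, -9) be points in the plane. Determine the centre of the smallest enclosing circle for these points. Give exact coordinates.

The smallest circle enclosing two points has them as diameter endpoints.
Centre = midpoint = (-2, -10); r² = |PQ|²/4 = 8/4 = 2.
Centre = (-2, -10).

(-2, -10)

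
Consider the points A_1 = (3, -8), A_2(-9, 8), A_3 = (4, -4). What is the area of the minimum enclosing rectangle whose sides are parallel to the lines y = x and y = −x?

In coordinates u = x + y, v = x − y the rectangle is axis-aligned; the map (x,y)→(u,v) scales areas by 2.
u-values: -5, -1, 0; range = 0 − (-5) = 5.
v-values: 11, -17, 8; range = 11 − (-17) = 28.
Area = (5 × 28) / 2 = 70.

70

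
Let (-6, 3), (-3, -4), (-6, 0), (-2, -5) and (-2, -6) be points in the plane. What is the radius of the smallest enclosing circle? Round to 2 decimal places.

The minimum enclosing circle of a finite set is fixed by two of the points (as a diameter) or three (as a circumcircle).
The farthest pair is (-6, 3)–(-2, -6) with squared distance 97. The circle on this segment as diameter has centre (-4, -1.5) and r² = 97/4 = 24.25.
Check (-3, -4): distance² to centre = 7.25 ≤ 24.25, so it lies inside.
All remaining points lie in this disk, and no smaller disk contains both endpoints, so this is the minimum enclosing circle.
r = √(24.25) ≈ 4.92.

4.92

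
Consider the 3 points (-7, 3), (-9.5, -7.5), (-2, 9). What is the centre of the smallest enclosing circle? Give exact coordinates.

(-5.75, 0.75)

Call the three points A, B, C in the order given.
Side lengths²: AB² = 116.5, AC² = 61, BC² = 328.5.
Since BC² = 328.5 ≥ 116.5 + 61 = 177.5, the angle opposite BC is not acute, so the smallest enclosing circle has BC as diameter.
Centre = midpoint of BC = (-5.75, 0.75), r² = 328.5/4 = 82.125.
Centre = (-5.75, 0.75).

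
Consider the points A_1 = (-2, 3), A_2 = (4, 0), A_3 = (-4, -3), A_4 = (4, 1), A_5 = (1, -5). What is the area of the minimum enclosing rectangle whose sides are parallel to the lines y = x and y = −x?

66

In coordinates u = x + y, v = x − y the rectangle is axis-aligned; the map (x,y)→(u,v) scales areas by 2.
u-values: 1, 4, -7, 5, -4; range = 5 − (-7) = 12.
v-values: -5, 4, -1, 3, 6; range = 6 − (-5) = 11.
Area = (12 × 11) / 2 = 66.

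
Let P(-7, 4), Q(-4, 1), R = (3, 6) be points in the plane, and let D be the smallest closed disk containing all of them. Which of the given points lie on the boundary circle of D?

P, R

Side lengths²: PQ² = 18, PR² = 104, QR² = 74.
Since PR² = 104 ≥ 74 + 18 = 92, the angle opposite PR is not acute, so the smallest enclosing circle has PR as diameter.
Centre = midpoint of PR = (-2, 5), r² = 104/4 = 26.
The points at distance exactly r from the centre are P, R — 2 points.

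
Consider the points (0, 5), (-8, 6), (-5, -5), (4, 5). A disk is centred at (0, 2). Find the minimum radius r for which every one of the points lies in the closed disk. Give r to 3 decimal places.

8.944

The required radius is the distance from (0, 2) to the farthest point.
Squared distances: 9, 80, 74, 25.
Maximum is 80, attained at (-8, 6).
r = √80 ≈ 8.944.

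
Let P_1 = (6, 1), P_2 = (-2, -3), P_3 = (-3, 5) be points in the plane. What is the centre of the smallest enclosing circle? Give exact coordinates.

(27/34, 24/17)

Side lengths²: P_1P_2² = 80, P_1P_3² = 97, P_2P_3² = 65.
Since P_1P_3² = 97 < 80 + 65 = 145, the triangle is acute, so the smallest enclosing circle is the circumcircle.
Circumcentre = (27/34, 24/17), r² = 31525/1156.
Centre = (27/34, 24/17).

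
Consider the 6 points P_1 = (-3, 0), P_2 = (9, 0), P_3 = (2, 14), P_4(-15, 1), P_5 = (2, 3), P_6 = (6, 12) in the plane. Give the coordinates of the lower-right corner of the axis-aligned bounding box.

x-range [-15, 9], y-range [0, 14].
The lower-right corner is (9, 0).

(9, 0)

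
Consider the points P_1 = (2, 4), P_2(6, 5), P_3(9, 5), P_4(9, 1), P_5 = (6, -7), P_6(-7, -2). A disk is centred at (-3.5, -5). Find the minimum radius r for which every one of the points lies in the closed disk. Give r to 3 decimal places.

The required radius is the distance from (-3.5, -5) to the farthest point.
Squared distances: 111.25, 190.25, 256.25, 192.25, 94.25, 21.25.
Maximum is 256.25, attained at P_3.
r = √(256.25) ≈ 16.008.

16.008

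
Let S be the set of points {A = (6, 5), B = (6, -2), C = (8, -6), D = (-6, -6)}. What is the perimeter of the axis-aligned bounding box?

Width = max x − min x = 8 − (-6) = 14.
Height = max y − min y = 5 − (-6) = 11.
Perimeter = 2(14 + 11) = 50.

50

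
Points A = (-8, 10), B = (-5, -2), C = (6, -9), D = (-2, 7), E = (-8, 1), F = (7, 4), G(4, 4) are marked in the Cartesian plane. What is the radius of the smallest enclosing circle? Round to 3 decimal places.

11.800

The minimum enclosing circle of a finite set is fixed by two of the points (as a diameter) or three (as a circumcircle).
The farthest pair is A–C with squared distance 557. The circle on this segment as diameter has centre (-1, 0.5) and r² = 557/4 = 139.25.
Check B: distance² to centre = 22.25 ≤ 139.25, so it lies inside.
All remaining points lie in this disk, and no smaller disk contains both endpoints, so this is the minimum enclosing circle.
r = √(139.25) ≈ 11.800.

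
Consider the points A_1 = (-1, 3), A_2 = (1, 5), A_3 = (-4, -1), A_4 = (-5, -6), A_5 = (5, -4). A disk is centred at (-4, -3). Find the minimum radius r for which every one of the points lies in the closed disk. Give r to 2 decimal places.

The required radius is the distance from (-4, -3) to the farthest point.
Squared distances: 45, 89, 4, 10, 82.
Maximum is 89, attained at A_2.
r = √89 ≈ 9.43.

9.43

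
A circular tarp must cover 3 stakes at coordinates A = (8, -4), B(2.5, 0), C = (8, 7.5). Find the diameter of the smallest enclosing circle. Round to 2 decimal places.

11.50

Side lengths²: AB² = 46.25, AC² = 132.25, BC² = 86.5.
Since AC² = 132.25 < 86.5 + 46.25 = 132.75, the triangle is acute, so the smallest enclosing circle is the circumcircle.
Circumcentre = (351/44, 1.75), r² = 32005/968.
Diameter = 2r = 2√(32005/968) ≈ 11.50.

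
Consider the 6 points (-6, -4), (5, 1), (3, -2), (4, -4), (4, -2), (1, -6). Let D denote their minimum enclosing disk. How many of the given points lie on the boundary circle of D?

2

By Welzl's lemma the MEC is supported by two points (diametrically opposite) or three points (on a circumcircle).
The farthest pair is (-6, -4)–(5, 1) with squared distance 146. The circle on this segment as diameter has centre (-0.5, -1.5) and r² = 146/4 = 36.5.
Check (3, -2): distance² to centre = 12.5 ≤ 36.5, so it lies inside.
All remaining points lie in this disk, and no smaller disk contains both endpoints, so this is the minimum enclosing circle.
The points at distance exactly r from the centre are (-6, -4), (5, 1) — 2 points.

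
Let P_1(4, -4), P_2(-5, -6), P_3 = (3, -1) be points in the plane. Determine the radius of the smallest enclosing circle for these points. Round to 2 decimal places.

Side lengths²: P_1P_2² = 85, P_1P_3² = 10, P_2P_3² = 89.
Since P_2P_3² = 89 < 85 + 10 = 95, the triangle is acute, so the smallest enclosing circle is the circumcircle.
Circumcentre = (-43/58, -227/58), r² = 37825/1682.
r = √(37825/1682) ≈ 4.74.

4.74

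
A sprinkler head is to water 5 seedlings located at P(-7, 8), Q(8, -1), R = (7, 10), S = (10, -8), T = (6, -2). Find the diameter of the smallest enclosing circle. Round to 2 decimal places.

A smallest enclosing disk is always determined by at most three of the input points on its boundary.
The farthest pair is P–S with squared distance 545. The circle on this segment as diameter has centre (1.5, 0) and r² = 545/4 = 136.25.
Check Q: distance² to centre = 43.25 ≤ 136.25, so it lies inside.
All remaining points lie in this disk, and no smaller disk contains both endpoints, so this is the minimum enclosing circle.
Diameter = 2r = 2√(136.25) ≈ 23.35.

23.35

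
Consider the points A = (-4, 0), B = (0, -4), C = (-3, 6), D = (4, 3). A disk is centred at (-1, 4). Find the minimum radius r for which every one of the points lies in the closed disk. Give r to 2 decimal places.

The required radius is the distance from (-1, 4) to the farthest point.
Squared distances: 25, 65, 8, 26.
Maximum is 65, attained at B.
r = √65 ≈ 8.06.

8.06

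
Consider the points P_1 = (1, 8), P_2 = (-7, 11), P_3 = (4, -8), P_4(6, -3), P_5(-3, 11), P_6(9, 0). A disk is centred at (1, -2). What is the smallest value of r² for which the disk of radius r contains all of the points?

233

The required radius is the distance from (1, -2) to the farthest point.
Squared distances: 100, 233, 45, 26, 185, 68.
Maximum is 233, attained at P_2.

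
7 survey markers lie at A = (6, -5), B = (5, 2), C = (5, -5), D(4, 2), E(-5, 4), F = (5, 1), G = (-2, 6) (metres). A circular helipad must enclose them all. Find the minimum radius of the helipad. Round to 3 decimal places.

7.106

A smallest enclosing disk is always determined by at most three of the input points on its boundary.
The farthest pair is A–E with squared distance 202. The circle on this segment as diameter has centre (0.5, -0.5) and r² = 202/4 = 50.5.
Check B: distance² to centre = 26.5 ≤ 50.5, so it lies inside.
All remaining points lie in this disk, and no smaller disk contains both endpoints, so this is the minimum enclosing circle.
r = √(50.5) ≈ 7.106.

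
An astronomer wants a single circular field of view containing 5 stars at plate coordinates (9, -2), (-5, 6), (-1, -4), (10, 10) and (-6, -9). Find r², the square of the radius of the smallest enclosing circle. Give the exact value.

The minimum enclosing circle of a finite set is fixed by two of the points (as a diameter) or three (as a circumcircle).
The farthest pair is (10, 10)–(-6, -9) with squared distance 617. The circle on this segment as diameter has centre (2, 0.5) and r² = 617/4 = 154.25.
Check (9, -2): distance² to centre = 55.25 ≤ 154.25, so it lies inside.
All remaining points lie in this disk, and no smaller disk contains both endpoints, so this is the minimum enclosing circle.

154.25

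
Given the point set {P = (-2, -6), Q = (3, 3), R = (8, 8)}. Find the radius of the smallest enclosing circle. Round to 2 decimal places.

Side lengths²: PQ² = 106, PR² = 296, QR² = 50.
Since PR² = 296 ≥ 106 + 50 = 156, the angle opposite PR is not acute, so the smallest enclosing circle has PR as diameter.
Centre = midpoint of PR = (3, 1), r² = 296/4 = 74.
r = √74 ≈ 8.60.

8.60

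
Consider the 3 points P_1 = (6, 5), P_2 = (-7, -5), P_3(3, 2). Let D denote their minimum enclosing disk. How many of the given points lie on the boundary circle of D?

Side lengths²: P_1P_2² = 269, P_1P_3² = 18, P_2P_3² = 149.
Since P_1P_2² = 269 ≥ 149 + 18 = 167, the angle opposite P_1P_2 is not acute, so the smallest enclosing circle has P_1P_2 as diameter.
Centre = midpoint of P_1P_2 = (-0.5, 0), r² = 269/4 = 67.25.
The points at distance exactly r from the centre are P_1, P_2 — 2 points.

2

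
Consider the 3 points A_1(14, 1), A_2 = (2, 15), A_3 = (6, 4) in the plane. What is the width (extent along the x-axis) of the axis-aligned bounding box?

max x = 14, min x = 2, so width = 12.

12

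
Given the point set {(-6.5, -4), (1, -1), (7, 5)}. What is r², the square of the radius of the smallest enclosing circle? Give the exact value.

65.8125

Call the three points A, B, C in the order given.
Side lengths²: AB² = 65.25, AC² = 263.25, BC² = 72.
Since AC² = 263.25 ≥ 72 + 65.25 = 137.25, the angle opposite AC is not acute, so the smallest enclosing circle has AC as diameter.
Centre = midpoint of AC = (0.25, 0.5), r² = 263.25/4 = 65.8125.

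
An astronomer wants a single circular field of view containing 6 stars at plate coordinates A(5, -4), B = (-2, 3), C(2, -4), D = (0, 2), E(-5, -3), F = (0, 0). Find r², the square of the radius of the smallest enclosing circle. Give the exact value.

505/18

A smallest enclosing disk is always determined by at most three of the input points on its boundary.
The minimum enclosing circle is determined by three boundary points: A, B, E.
Their circumcentre is (1/6, -11/6) with r² = 505/18.
The farthest remaining point D is at distance² 265/18 ≤ 505/18.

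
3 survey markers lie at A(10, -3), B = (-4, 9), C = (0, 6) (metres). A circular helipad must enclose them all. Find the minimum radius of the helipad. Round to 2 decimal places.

9.22

Side lengths²: AB² = 340, AC² = 181, BC² = 25.
Since AB² = 340 ≥ 181 + 25 = 206, the angle opposite AB is not acute, so the smallest enclosing circle has AB as diameter.
Centre = midpoint of AB = (3, 3), r² = 340/4 = 85.
r = √85 ≈ 9.22.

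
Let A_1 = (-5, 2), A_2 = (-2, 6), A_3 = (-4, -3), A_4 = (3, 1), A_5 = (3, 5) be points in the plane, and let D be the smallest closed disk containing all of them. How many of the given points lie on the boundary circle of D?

2

The farthest pair is A_3–A_5 with squared distance 113. The circle on this segment as diameter has centre (-0.5, 1) and r² = 113/4 = 28.25.
Check A_1: distance² to centre = 21.25 ≤ 28.25, so it lies inside.
All remaining points lie in this disk, and no smaller disk contains both endpoints, so this is the minimum enclosing circle.
The points at distance exactly r from the centre are A_3, A_5 — 2 points.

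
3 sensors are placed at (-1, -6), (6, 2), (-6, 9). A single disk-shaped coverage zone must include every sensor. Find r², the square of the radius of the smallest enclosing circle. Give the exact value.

109045/1682

Call the three points A, B, C in the order given.
Side lengths²: AB² = 113, AC² = 250, BC² = 193.
Since AC² = 250 < 193 + 113 = 306, the triangle is acute, so the smallest enclosing circle is the circumcircle.
Circumcentre = (-119/58, 115/58), r² = 109045/1682.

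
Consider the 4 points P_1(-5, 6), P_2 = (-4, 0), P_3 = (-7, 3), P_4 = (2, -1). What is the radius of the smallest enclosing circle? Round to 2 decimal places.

5.02

A smallest enclosing disk is always determined by at most three of the input points on its boundary.
The minimum enclosing circle is determined by three boundary points: P_1, P_3, P_4.
Their circumcentre is (-2.1, 1.9) with r² = 25.22.
The farthest remaining point P_2 is at distance² 7.22 ≤ 25.22.
r = √(25.22) ≈ 5.02.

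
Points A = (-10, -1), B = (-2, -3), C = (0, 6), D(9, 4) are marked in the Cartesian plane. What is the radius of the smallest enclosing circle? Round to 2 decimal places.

9.82

A smallest enclosing disk is always determined by at most three of the input points on its boundary.
The farthest pair is A–D with squared distance 386. The circle on this segment as diameter has centre (-0.5, 1.5) and r² = 386/4 = 96.5.
Check B: distance² to centre = 22.5 ≤ 96.5, so it lies inside.
All remaining points lie in this disk, and no smaller disk contains both endpoints, so this is the minimum enclosing circle.
r = √(96.5) ≈ 9.82.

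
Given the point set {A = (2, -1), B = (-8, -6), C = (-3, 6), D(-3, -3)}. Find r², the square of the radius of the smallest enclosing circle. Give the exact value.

By Welzl's lemma the MEC is supported by two points (diametrically opposite) or three points (on a circumcircle).
The minimum enclosing circle is determined by three boundary points: A, B, C.
Their circumcentre is (-173/38, -15/38) with r² = 31265/722.
The farthest remaining point D is at distance² 6641/722 ≤ 31265/722.

31265/722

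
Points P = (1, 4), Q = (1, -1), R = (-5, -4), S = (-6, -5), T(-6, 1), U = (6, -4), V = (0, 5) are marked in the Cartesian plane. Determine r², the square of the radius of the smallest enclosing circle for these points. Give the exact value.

32045/722

A smallest enclosing disk is always determined by at most three of the input points on its boundary.
The minimum enclosing circle is determined by three boundary points: S, U, V.
Their circumcentre is (-9/38, -63/38) with r² = 32045/722.
The farthest remaining point T is at distance² 29081/722 ≤ 32045/722.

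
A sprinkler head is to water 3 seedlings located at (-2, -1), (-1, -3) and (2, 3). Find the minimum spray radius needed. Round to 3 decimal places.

3.354

Call the three points A, B, C in the order given.
Side lengths²: AB² = 5, AC² = 32, BC² = 45.
Since BC² = 45 ≥ 32 + 5 = 37, the angle opposite BC is not acute, so the smallest enclosing circle has BC as diameter.
Centre = midpoint of BC = (0.5, 0), r² = 45/4 = 11.25.
r = √(11.25) ≈ 3.354.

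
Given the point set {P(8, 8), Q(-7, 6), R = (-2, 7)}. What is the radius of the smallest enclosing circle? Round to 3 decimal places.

Side lengths²: PQ² = 229, PR² = 101, QR² = 26.
Since PQ² = 229 ≥ 101 + 26 = 127, the angle opposite PQ is not acute, so the smallest enclosing circle has PQ as diameter.
Centre = midpoint of PQ = (0.5, 7), r² = 229/4 = 57.25.
r = √(57.25) ≈ 7.566.

7.566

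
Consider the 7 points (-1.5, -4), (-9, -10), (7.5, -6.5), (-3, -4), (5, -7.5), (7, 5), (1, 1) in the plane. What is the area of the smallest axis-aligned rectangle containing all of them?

x ranges over [-9, 7.5], width 16.5.
y ranges over [-10, 5], height 15.
Area = 16.5 × 15 = 247.5.

247.5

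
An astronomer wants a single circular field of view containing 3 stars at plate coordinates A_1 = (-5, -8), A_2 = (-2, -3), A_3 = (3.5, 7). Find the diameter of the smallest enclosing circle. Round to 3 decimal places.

Side lengths²: A_1A_2² = 34, A_1A_3² = 297.25, A_2A_3² = 130.25.
Since A_1A_3² = 297.25 ≥ 130.25 + 34 = 164.25, the angle opposite A_1A_3 is not acute, so the smallest enclosing circle has A_1A_3 as diameter.
Centre = midpoint of A_1A_3 = (-0.75, -0.5), r² = 297.25/4 = 74.3125.
Diameter = 2r = 2√(74.3125) ≈ 17.241.

17.241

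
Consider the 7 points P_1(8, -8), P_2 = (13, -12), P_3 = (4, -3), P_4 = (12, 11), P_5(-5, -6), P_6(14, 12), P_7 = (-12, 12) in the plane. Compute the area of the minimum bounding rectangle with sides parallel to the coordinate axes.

x ranges over [-12, 14], width 26.
y ranges over [-12, 12], height 24.
Area = 26 × 24 = 624.

624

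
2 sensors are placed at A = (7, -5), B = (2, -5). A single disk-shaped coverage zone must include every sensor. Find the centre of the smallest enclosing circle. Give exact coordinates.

(4.5, -5)

The smallest circle enclosing two points has them as diameter endpoints.
Centre = midpoint = (4.5, -5); r² = |AB|²/4 = 25/4 = 6.25.
Centre = (4.5, -5).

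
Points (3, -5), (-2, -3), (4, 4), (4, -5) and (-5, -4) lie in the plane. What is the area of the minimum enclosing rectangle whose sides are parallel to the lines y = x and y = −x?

85

In coordinates u = x + y, v = x − y the rectangle is axis-aligned; the map (x,y)→(u,v) scales areas by 2.
u-values: -2, -5, 8, -1, -9; range = 8 − (-9) = 17.
v-values: 8, 1, 0, 9, -1; range = 9 − (-1) = 10.
Area = (17 × 10) / 2 = 85.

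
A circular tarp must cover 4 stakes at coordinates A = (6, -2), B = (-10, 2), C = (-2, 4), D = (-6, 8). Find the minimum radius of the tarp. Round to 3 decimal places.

The minimum enclosing circle of a finite set is fixed by two of the points (as a diameter) or three (as a circumcircle).
The minimum enclosing circle is determined by three boundary points: A, B, D.
Their circumcentre is (-25/14, 6/7) with r² = 13481/196.
The farthest remaining point C is at distance² 1945/196 ≤ 13481/196.
r = √(13481/196) ≈ 8.293.

8.293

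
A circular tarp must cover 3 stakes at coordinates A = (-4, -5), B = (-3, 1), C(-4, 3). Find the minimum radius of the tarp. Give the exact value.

4

Side lengths²: AB² = 37, AC² = 64, BC² = 5.
Since AC² = 64 ≥ 37 + 5 = 42, the angle opposite AC is not acute, so the smallest enclosing circle has AC as diameter.
Centre = midpoint of AC = (-4, -1), r² = 64/4 = 16.
r = √16 = 4.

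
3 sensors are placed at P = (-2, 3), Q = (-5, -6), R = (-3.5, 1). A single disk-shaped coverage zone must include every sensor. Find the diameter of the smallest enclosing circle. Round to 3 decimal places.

Side lengths²: PQ² = 90, PR² = 6.25, QR² = 51.25.
Since PQ² = 90 ≥ 51.25 + 6.25 = 57.5, the angle opposite PQ is not acute, so the smallest enclosing circle has PQ as diameter.
Centre = midpoint of PQ = (-3.5, -1.5), r² = 90/4 = 22.5.
Diameter = 2r = 2√(22.5) ≈ 9.487.

9.487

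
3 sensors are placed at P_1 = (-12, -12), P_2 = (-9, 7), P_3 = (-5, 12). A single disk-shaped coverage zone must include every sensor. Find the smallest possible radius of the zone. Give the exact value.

12.5

Side lengths²: P_1P_2² = 370, P_1P_3² = 625, P_2P_3² = 41.
Since P_1P_3² = 625 ≥ 370 + 41 = 411, the angle opposite P_1P_3 is not acute, so the smallest enclosing circle has P_1P_3 as diameter.
Centre = midpoint of P_1P_3 = (-8.5, 0), r² = 625/4 = 156.25.
r = √(156.25) = 12.5.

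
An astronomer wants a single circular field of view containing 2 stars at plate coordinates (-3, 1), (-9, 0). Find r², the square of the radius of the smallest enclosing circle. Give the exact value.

9.25

The smallest circle enclosing two points has them as diameter endpoints.
Centre = midpoint = (-6, 0.5); r² = |(-3, 1)−(-9, 0)|²/4 = 37/4 = 9.25.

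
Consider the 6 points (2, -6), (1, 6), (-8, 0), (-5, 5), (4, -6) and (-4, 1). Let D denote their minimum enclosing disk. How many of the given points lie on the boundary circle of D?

The minimum enclosing circle of a finite set is fixed by two of the points (as a diameter) or three (as a circumcircle).
The minimum enclosing circle is determined by three boundary points: (-8, 0), (-5, 5), (4, -6).
Their circumcentre is (-12/13, -11/13) with r² = 8585/169.
The farthest remaining point (1, 6) is at distance² 8546/169 ≤ 8585/169.
The points at distance exactly r from the centre are (-8, 0), (-5, 5), (4, -6) — 3 points.

3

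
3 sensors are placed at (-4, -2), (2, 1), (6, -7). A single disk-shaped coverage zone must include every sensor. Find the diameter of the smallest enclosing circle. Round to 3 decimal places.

11.180

Call the three points A, B, C in the order given.
Side lengths²: AB² = 45, AC² = 125, BC² = 80.
Since AC² = 125 ≥ 80 + 45 = 125, the angle opposite AC is not acute, so the smallest enclosing circle has AC as diameter.
Centre = midpoint of AC = (1, -4.5), r² = 125/4 = 31.25.
Diameter = 2r = 2√(31.25) ≈ 11.180.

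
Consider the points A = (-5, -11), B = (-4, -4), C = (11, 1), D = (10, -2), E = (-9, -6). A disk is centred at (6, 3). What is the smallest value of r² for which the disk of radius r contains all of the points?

The required radius is the distance from (6, 3) to the farthest point.
Squared distances: 317, 149, 29, 41, 306.
Maximum is 317, attained at A.

317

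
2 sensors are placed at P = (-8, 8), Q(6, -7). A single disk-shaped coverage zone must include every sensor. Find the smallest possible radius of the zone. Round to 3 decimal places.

10.259

The smallest circle enclosing two points has them as diameter endpoints.
Centre = midpoint = (-1, 0.5); r² = |PQ|²/4 = 421/4 = 105.25.
r = √(105.25) ≈ 10.259.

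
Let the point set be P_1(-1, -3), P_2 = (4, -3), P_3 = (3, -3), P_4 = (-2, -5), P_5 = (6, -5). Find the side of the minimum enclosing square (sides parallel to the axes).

8

The bounding box has width 8 and height 2.
An axis-aligned square enclosing the set must have side ≥ max(width, height).
So the minimum side is max(8, 2) = 8.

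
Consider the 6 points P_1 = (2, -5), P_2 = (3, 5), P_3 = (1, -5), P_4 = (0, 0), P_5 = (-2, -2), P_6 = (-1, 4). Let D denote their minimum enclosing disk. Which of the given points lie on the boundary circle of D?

P_2, P_3

A smallest enclosing disk is always determined by at most three of the input points on its boundary.
The farthest pair is P_2–P_3 with squared distance 104. The circle on this segment as diameter has centre (2, 0) and r² = 104/4 = 26.
Check P_1: distance² to centre = 25 ≤ 26, so it lies inside.
All remaining points lie in this disk, and no smaller disk contains both endpoints, so this is the minimum enclosing circle.
The points at distance exactly r from the centre are P_2, P_3 — 2 points.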